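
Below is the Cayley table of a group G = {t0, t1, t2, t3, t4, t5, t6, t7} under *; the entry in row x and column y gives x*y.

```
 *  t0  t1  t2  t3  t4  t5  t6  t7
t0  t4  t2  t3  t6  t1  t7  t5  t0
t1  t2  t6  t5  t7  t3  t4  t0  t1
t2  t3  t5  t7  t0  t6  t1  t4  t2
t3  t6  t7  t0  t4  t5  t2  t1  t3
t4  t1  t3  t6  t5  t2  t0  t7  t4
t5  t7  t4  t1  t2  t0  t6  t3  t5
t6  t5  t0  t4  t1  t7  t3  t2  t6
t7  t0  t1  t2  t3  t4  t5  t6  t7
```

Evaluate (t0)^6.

t6

t0^1 = t0
t0^2 = t0*t0 = t4
t0^3 = t4*t0 = t1
t0^4 = t1*t0 = t2
t0^5 = t2*t0 = t3
t0^6 = t3*t0 = t6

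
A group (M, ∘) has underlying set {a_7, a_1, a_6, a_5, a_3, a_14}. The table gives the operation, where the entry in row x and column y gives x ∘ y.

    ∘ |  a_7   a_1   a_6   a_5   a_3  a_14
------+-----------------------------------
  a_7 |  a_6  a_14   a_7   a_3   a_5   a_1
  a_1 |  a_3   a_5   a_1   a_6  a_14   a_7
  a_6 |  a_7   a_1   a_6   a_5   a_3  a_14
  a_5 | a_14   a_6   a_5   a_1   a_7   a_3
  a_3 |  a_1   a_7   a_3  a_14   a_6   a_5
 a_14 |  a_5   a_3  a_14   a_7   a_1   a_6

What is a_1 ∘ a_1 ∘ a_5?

a_1 ∘ a_1 = a_5
a_5 ∘ a_5 = a_1
(Structurally, M here is isomorphic to the symmetric group S_3.)

a_1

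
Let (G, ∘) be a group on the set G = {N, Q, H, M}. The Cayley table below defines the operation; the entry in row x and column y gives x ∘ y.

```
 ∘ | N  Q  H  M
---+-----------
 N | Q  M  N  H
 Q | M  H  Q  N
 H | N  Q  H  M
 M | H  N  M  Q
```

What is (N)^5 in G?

N

N^1 = N
N^2 = N ∘ N = Q
N^3 = Q ∘ N = M
N^4 = M ∘ N = H
N^5 = H ∘ N = N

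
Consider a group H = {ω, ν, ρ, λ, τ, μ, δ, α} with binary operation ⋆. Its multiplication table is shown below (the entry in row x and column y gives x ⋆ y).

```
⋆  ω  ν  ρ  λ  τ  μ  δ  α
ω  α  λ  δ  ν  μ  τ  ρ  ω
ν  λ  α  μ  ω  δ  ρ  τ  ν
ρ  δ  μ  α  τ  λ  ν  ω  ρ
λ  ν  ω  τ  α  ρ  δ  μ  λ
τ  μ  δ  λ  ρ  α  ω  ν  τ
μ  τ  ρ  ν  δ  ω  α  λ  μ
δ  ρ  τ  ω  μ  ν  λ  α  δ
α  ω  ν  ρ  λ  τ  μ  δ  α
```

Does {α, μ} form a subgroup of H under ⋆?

Yes

{α, μ} contains the identity α.
Checking products: every product of two elements of {α, μ} (read from the table) lies in {α, μ}, so the set is closed.
In a finite group, a nonempty closed subset is a subgroup. So {α, μ} ≤ H.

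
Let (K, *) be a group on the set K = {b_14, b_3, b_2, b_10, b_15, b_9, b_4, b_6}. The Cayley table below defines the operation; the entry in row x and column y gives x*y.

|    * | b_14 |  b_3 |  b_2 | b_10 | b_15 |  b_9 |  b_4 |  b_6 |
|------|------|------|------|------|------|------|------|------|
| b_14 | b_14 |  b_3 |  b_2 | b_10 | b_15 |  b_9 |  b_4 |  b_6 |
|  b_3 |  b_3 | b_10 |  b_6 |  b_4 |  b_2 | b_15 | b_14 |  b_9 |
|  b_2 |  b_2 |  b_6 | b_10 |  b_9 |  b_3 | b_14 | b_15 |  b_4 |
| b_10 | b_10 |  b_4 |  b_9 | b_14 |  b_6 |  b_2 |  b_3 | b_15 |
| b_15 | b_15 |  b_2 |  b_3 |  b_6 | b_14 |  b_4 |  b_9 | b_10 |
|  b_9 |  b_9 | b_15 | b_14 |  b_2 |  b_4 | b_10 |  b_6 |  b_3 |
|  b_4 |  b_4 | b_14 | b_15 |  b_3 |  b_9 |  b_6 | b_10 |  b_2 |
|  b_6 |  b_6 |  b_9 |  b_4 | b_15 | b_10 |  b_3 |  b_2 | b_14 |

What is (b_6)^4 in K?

b_6^1 = b_6
b_6^2 = b_6*b_6 = b_14
b_6^3 = b_14*b_6 = b_6
b_6^4 = b_6*b_6 = b_14

b_14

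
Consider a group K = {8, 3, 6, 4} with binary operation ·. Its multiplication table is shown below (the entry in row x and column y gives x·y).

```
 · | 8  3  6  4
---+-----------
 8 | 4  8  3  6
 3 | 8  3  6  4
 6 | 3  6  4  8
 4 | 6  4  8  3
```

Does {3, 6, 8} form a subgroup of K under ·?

No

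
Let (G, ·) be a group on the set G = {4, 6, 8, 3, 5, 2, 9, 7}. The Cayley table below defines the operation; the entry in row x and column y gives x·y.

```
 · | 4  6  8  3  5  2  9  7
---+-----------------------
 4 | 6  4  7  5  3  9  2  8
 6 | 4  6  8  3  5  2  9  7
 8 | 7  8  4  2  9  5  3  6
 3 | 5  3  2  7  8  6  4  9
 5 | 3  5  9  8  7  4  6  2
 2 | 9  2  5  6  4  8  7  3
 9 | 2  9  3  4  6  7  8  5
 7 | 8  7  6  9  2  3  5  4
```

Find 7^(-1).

First locate the identity: row 6 matches the header, so 6 is the identity.
Scan row 7 for 6: 7·8 = 6. Hence 7^(-1) = 8.
(Structurally, G here is isomorphic to the cyclic group Z_8.)

8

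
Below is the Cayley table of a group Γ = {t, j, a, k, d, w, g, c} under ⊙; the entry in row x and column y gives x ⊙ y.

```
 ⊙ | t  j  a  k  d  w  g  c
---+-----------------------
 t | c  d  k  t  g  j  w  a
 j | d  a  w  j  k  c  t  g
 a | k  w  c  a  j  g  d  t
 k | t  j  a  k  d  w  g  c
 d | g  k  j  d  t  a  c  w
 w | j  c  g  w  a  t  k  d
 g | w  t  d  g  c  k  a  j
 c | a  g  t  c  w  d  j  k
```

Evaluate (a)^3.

t

a^1 = a
a^2 = a ⊙ a = c
a^3 = c ⊙ a = t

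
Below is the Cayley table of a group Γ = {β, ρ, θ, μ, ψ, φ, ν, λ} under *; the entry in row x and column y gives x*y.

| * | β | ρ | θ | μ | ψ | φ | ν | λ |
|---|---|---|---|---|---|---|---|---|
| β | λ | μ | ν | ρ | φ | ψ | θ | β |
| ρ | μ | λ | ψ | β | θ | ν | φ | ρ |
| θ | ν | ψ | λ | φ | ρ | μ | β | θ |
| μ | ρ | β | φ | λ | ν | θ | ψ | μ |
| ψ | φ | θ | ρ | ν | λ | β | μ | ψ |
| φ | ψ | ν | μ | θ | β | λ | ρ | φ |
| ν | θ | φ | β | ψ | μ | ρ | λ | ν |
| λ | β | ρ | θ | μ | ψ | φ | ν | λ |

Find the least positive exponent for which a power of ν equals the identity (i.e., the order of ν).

The identity element is λ (its row matches the header).
ν^1 = ν
ν^2 = ν*ν = λ
The first power of ν equal to the identity is ν^2, so ord(ν) = 2.

2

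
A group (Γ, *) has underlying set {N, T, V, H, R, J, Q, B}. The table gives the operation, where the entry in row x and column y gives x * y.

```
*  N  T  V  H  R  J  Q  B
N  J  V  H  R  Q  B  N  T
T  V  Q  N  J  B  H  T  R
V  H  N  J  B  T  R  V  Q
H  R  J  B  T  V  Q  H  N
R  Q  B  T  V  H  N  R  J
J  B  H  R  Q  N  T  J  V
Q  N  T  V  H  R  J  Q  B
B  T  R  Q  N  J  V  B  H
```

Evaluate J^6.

T

J^1 = J
J^2 = J * J = T
J^3 = T * J = H
J^4 = H * J = Q
J^5 = Q * J = J
J^6 = J * J = T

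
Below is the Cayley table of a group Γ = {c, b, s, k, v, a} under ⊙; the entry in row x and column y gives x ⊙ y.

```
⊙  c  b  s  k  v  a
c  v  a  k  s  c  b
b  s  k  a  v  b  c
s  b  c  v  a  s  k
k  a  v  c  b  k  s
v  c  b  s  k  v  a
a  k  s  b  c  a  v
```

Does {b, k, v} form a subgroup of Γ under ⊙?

{b, k, v} contains the identity v.
Checking products: every product of two elements of {b, k, v} (read from the table) lies in {b, k, v}, so the set is closed.
In a finite group, a nonempty closed subset is a subgroup. So {b, k, v} ≤ Γ.

Yes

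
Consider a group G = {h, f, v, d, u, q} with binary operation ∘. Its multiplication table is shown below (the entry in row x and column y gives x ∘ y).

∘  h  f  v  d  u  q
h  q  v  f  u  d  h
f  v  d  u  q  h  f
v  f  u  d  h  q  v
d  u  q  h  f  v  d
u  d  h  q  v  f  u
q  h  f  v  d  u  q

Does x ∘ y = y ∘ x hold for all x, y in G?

Yes

Check whether the table is symmetric across its main diagonal.
Every entry (row x, col y) equals the entry (row y, col x), so G is abelian.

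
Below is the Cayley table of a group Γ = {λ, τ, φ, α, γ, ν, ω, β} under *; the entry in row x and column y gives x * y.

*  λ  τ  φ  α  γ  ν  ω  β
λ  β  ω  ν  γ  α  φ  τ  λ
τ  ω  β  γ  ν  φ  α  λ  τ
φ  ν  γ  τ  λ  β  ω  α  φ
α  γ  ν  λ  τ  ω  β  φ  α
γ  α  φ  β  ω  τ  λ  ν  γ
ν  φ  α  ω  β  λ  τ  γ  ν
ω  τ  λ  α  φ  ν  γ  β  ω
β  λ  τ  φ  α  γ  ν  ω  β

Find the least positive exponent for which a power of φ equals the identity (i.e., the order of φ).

4

The identity element is β (its row matches the header).
φ^1 = φ
φ^2 = φ * φ = τ
φ^3 = τ * φ = γ
φ^4 = γ * φ = β
The first power of φ equal to the identity is φ^4, so ord(φ) = 4.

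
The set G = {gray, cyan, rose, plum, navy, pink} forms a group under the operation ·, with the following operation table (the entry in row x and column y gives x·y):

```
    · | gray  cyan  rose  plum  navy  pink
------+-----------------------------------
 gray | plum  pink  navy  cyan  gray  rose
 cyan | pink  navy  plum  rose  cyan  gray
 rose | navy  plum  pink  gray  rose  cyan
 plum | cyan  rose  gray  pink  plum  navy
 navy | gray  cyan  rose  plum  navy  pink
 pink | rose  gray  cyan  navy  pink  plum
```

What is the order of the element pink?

3

The identity element is navy (its row matches the header).
pink^1 = pink
pink^2 = pink·pink = plum
pink^3 = plum·pink = navy
The first power of pink equal to the identity is pink^3, so ord(pink) = 3.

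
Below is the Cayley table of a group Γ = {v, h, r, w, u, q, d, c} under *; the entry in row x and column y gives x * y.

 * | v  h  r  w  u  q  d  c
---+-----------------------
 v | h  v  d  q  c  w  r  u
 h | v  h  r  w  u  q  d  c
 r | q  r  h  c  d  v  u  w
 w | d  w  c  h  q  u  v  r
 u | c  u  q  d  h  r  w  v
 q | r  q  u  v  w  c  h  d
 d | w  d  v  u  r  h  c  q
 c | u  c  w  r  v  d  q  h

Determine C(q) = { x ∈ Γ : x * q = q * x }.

Compare row q with column q entry by entry.
d * q = h = q * d, so d commutes with q.
v * q = w but q * v = r, so v does not.
Collecting the elements that commute with q: C(q) = {c, d, h, q}.

{c, d, h, q}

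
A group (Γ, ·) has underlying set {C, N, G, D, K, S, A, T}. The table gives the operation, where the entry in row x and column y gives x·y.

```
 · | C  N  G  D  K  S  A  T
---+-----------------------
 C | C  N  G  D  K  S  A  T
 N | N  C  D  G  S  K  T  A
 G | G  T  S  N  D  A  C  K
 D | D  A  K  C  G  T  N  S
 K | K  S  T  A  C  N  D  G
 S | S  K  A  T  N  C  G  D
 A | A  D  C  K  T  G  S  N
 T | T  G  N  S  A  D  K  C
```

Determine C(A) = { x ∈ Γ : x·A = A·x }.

{A, C, G, S}

Compare row A with column A entry by entry.
G·A = C = A·G, so G commutes with A.
D·A = N but A·D = K, so D does not.
Collecting the elements that commute with A: C(A) = {A, C, G, S}.
(Structurally, Γ here is isomorphic to the dihedral group D_4.)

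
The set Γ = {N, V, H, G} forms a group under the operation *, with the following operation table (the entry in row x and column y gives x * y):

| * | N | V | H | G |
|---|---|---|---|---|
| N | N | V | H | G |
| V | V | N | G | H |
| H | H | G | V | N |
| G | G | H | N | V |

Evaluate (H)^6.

H^1 = H
H^2 = H * H = V
H^3 = V * H = G
H^4 = G * H = N
H^5 = N * H = H
H^6 = H * H = V

V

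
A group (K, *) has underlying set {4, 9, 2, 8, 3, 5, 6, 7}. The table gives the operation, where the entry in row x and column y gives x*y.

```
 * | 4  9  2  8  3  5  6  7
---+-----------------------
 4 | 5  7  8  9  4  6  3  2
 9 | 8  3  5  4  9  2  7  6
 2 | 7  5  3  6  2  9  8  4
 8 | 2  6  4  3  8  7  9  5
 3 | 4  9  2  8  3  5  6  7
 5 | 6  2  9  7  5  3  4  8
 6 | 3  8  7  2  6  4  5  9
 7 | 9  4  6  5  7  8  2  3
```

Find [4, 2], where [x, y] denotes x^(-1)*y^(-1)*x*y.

Identity is 3; from the table 4^(-1) = 6 and 2^(-1) = 2.
6*2 = 7
7*4 = 9
9*2 = 5
(Structurally, K here is isomorphic to the dihedral group D_4.)

5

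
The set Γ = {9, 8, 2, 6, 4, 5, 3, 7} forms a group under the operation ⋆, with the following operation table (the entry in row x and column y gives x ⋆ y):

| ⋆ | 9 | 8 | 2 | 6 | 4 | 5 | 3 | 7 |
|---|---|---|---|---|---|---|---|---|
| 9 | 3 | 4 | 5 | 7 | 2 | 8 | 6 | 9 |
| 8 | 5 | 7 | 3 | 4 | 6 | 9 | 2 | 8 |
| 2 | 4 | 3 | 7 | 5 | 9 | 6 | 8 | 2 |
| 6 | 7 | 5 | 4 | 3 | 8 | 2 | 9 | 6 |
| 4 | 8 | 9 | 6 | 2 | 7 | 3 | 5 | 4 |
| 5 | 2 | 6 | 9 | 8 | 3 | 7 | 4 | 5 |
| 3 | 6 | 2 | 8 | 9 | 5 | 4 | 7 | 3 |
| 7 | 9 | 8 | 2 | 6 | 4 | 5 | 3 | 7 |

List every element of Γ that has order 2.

Identity is 7. Compute the order of each non-identity element by repeated multiplication:
  9: 9 → 3 → 6 → 7  (order 4)
  8: 8 → 7  (order 2)
  2: 2 → 7  (order 2)
  6: 6 → 3 → 9 → 7  (order 4)
  4: 4 → 7  (order 2)
  5: 5 → 7  (order 2)
  3: 3 → 7  (order 2)
Elements of order 2: {2, 3, 4, 5, 8}.

{2, 3, 4, 5, 8}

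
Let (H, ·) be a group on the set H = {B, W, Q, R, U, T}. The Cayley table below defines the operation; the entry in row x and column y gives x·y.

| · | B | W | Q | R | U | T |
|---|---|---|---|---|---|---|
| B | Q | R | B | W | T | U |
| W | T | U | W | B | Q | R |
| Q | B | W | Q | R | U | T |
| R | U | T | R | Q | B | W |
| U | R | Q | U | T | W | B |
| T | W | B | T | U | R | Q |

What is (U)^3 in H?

Q

U^1 = U
U^2 = U·U = W
U^3 = W·U = Q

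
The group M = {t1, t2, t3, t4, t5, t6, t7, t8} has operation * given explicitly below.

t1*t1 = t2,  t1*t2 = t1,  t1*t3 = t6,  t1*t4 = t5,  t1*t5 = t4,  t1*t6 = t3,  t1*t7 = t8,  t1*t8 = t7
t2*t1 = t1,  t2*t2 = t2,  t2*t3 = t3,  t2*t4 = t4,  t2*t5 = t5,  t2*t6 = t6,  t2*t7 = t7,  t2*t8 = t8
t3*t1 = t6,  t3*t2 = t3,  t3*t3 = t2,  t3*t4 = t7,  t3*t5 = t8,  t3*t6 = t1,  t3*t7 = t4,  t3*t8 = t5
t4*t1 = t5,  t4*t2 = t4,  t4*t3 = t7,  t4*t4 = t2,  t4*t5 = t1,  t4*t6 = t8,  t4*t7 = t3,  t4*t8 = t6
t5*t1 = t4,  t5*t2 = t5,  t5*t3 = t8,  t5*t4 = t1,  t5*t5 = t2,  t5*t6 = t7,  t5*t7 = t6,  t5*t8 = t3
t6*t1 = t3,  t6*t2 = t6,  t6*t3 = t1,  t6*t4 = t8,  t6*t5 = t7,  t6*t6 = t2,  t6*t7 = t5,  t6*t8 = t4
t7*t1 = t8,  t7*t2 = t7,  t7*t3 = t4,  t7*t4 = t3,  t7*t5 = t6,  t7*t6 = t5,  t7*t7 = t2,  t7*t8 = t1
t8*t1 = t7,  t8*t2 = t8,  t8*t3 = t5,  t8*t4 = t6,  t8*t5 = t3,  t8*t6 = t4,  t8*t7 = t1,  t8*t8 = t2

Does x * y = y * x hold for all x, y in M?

Check whether the table is symmetric across its main diagonal.
Every entry (row x, col y) equals the entry (row y, col x), so M is abelian.

Yes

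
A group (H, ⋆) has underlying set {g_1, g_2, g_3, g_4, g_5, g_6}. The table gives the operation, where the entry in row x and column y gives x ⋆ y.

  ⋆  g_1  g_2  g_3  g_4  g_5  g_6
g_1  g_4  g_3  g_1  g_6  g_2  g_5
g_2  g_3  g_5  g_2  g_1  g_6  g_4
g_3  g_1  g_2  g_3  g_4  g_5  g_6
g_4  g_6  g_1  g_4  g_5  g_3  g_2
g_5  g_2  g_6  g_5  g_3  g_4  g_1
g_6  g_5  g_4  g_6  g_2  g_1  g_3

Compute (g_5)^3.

g_5^1 = g_5
g_5^2 = g_5 ⋆ g_5 = g_4
g_5^3 = g_4 ⋆ g_5 = g_3

g_3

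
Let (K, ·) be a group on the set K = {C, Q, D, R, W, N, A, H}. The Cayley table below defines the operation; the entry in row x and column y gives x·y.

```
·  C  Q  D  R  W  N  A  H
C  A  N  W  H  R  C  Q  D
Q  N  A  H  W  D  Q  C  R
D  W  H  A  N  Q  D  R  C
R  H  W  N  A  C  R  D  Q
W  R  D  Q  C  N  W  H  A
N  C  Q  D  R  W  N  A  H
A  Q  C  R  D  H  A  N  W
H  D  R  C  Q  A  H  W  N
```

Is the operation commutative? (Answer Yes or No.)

Yes

Check whether the table is symmetric across its main diagonal.
Every entry (row x, col y) equals the entry (row y, col x), so K is abelian.
(In fact K ≅ Z_2 x Z_4.)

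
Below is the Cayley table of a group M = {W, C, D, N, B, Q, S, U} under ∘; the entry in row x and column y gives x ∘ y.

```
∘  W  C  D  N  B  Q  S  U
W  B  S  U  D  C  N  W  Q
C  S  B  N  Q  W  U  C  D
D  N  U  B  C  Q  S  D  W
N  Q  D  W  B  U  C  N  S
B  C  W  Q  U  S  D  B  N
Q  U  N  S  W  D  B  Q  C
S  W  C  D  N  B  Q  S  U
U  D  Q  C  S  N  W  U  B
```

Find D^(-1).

First locate the identity: row S matches the header, so S is the identity.
Scan row D for S: D ∘ Q = S. Hence D^(-1) = Q.

Q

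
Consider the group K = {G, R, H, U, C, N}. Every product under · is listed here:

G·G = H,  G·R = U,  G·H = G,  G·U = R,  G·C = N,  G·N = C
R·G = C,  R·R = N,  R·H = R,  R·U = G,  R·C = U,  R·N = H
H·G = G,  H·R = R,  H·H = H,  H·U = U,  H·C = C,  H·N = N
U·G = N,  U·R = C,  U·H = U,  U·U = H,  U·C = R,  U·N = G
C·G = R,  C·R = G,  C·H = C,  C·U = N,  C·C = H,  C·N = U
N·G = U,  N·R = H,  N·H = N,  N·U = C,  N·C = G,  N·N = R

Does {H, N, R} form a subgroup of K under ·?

Yes

{H, N, R} contains the identity H.
Checking products: every product of two elements of {H, N, R} (read from the table) lies in {H, N, R}, so the set is closed.
In a finite group, a nonempty closed subset is a subgroup. So {H, N, R} ≤ K.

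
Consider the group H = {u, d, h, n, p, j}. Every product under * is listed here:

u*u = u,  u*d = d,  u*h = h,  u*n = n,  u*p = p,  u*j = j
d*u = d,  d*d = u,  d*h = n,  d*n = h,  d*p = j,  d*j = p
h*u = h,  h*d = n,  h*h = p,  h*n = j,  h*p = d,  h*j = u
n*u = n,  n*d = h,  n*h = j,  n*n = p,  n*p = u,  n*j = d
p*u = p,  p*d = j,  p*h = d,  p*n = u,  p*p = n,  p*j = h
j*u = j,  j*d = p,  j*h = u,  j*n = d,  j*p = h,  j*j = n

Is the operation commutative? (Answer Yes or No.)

Check whether the table is symmetric across its main diagonal.
Every entry (row x, col y) equals the entry (row y, col x), so H is abelian.
(In fact H ≅ the cyclic group Z_6.)

Yes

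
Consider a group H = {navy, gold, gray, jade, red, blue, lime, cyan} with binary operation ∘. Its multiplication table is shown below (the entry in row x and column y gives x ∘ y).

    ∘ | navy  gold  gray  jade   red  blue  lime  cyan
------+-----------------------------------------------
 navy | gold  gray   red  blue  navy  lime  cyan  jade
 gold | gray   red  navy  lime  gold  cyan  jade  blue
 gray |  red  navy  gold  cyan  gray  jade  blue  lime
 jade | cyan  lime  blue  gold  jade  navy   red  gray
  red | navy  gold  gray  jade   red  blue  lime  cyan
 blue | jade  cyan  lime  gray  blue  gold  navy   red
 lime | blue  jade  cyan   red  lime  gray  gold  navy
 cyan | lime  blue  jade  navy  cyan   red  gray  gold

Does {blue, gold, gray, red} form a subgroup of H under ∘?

gold ∘ gray = navy, which is not in {blue, gold, gray, red}.
The subset is not closed under ∘, so it is not a subgroup.

No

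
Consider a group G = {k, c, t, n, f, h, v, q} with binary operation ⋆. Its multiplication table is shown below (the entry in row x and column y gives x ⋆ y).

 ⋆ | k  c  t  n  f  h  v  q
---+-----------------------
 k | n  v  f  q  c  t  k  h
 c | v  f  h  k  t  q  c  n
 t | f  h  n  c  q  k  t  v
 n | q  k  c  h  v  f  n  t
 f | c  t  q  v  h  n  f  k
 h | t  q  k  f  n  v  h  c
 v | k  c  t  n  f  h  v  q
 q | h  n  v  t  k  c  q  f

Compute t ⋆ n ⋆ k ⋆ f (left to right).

f

t ⋆ n = c
c ⋆ k = v
v ⋆ f = f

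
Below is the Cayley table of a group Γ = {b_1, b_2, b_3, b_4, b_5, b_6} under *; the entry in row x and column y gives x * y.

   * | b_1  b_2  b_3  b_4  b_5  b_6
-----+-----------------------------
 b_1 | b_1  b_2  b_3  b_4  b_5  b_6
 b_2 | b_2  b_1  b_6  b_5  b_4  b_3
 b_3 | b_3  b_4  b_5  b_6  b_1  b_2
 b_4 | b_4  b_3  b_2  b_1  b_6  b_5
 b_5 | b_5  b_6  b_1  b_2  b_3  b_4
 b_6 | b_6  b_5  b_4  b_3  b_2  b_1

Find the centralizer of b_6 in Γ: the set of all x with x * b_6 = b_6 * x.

{b_1, b_6}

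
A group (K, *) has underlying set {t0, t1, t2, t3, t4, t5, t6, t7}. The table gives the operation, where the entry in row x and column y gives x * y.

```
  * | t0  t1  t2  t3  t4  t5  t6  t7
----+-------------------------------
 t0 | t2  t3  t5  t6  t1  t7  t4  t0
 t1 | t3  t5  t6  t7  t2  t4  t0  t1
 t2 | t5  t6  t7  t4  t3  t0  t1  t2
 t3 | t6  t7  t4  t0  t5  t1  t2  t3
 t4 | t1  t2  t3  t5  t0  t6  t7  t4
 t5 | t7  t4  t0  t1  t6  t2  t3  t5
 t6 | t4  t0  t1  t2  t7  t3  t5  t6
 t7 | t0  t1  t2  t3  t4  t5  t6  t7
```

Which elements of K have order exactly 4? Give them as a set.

Identity is t7. Compute the order of each non-identity element by repeated multiplication:
  t0: t0 → t2 → t5 → t7  (order 4)
  t1: t1 → t5 → t4 → t2 → t6 → t0 → t3 → t7  (order 8)
  t2: t2 → t7  (order 2)
  t3: t3 → t0 → t6 → t2 → t4 → t5 → t1 → t7  (order 8)
  t4: t4 → t0 → t1 → t2 → t3 → t5 → t6 → t7  (order 8)
  t5: t5 → t2 → t0 → t7  (order 4)
  t6: t6 → t5 → t3 → t2 → t1 → t0 → t4 → t7  (order 8)
Elements of order 4: {t0, t5}.
(Structurally, K here is isomorphic to the cyclic group Z_8.)

{t0, t5}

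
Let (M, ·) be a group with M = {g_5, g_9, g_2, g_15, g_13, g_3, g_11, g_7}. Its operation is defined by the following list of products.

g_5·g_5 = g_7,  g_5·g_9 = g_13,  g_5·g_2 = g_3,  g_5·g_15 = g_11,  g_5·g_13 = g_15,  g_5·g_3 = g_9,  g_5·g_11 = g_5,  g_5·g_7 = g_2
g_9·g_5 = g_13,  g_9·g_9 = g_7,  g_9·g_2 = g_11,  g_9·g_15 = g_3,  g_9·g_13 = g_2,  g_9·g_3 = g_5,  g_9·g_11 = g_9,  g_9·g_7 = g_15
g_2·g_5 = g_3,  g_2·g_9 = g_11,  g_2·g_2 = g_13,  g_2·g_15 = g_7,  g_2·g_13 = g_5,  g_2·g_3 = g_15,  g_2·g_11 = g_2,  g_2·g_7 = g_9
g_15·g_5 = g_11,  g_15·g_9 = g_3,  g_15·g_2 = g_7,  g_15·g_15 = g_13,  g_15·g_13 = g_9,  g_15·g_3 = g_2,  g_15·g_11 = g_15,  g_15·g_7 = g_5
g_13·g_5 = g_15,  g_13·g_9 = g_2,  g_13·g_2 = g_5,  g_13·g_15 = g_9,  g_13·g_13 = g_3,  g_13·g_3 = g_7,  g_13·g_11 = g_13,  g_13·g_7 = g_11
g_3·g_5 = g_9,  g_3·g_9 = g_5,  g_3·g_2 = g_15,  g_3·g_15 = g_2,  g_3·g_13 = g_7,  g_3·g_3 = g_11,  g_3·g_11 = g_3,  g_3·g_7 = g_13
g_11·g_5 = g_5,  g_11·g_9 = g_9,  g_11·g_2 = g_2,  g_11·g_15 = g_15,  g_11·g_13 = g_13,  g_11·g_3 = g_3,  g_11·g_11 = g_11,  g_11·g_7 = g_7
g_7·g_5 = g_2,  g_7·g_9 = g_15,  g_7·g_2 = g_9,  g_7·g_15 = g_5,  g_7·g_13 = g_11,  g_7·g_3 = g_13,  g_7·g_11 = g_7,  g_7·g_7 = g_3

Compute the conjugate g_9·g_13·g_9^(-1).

The identity is g_11. In row g_9, the entry g_11 sits in column g_2, so g_9^(-1) = g_2.
g_9·g_13 = g_2
g_2·g_2 = g_13

g_13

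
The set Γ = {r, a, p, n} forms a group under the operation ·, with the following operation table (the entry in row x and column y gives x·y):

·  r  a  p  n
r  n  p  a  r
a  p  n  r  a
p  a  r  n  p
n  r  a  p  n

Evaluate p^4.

p^1 = p
p^2 = p·p = n
p^3 = n·p = p
p^4 = p·p = n

n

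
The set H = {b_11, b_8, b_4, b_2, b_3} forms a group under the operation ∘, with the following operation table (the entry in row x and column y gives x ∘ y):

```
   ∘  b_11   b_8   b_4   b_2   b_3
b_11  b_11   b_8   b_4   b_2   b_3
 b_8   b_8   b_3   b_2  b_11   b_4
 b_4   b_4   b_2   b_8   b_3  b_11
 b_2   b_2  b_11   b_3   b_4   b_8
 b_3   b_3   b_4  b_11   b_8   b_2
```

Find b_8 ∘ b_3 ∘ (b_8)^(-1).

The identity is b_11. In row b_8, the entry b_11 sits in column b_2, so b_8^(-1) = b_2.
b_8 ∘ b_3 = b_4
b_4 ∘ b_2 = b_3

b_3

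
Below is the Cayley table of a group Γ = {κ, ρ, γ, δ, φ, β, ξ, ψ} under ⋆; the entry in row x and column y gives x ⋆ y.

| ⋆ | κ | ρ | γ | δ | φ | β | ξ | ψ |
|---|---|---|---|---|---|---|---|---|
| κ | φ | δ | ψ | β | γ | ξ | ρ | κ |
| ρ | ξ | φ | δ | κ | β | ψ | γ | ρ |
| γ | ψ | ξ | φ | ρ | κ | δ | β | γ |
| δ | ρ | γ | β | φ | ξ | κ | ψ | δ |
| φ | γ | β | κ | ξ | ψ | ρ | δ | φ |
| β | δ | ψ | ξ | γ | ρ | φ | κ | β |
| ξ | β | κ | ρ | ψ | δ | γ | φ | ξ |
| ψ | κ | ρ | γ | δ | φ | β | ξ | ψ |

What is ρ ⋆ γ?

Read row ρ, column γ: ρ ⋆ γ = δ.

δ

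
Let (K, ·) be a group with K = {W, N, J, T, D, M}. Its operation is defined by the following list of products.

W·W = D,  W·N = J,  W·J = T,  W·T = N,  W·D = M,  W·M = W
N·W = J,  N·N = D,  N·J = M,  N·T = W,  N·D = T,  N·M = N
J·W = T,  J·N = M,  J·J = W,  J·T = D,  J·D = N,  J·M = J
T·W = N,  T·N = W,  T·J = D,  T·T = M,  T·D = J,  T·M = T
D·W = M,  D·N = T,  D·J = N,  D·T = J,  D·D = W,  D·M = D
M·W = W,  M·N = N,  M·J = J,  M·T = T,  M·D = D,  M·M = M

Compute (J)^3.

T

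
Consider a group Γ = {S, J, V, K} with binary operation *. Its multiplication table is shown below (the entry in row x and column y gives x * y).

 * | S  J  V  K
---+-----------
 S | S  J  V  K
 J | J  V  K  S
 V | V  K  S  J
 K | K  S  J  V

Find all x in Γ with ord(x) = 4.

Identity is S. Compute the order of each non-identity element by repeated multiplication:
  J: J → V → K → S  (order 4)
  V: V → S  (order 2)
  K: K → V → J → S  (order 4)
Elements of order 4: {J, K}.

{J, K}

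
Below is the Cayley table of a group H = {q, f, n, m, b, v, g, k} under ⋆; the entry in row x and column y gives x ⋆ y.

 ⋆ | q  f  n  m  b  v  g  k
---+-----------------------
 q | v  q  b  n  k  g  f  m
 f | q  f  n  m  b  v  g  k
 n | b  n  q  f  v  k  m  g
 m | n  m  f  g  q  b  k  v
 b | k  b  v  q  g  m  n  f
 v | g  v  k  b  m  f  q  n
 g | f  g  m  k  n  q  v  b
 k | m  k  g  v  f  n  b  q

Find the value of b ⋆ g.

n

Read row b, column g: b ⋆ g = n.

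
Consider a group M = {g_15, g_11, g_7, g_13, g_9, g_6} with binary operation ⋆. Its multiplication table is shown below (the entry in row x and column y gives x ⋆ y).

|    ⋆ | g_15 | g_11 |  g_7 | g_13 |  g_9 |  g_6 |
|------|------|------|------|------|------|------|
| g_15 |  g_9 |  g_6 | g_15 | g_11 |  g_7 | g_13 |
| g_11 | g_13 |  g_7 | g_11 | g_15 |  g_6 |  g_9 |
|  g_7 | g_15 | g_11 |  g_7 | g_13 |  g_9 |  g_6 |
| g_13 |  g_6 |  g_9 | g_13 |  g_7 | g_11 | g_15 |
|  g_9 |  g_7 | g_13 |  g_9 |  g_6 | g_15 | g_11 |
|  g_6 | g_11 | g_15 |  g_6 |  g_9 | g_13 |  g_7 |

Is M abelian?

No

g_9 ⋆ g_6 = g_11 but g_6 ⋆ g_9 = g_13.
Since g_9 and g_6 do not commute, M is not abelian.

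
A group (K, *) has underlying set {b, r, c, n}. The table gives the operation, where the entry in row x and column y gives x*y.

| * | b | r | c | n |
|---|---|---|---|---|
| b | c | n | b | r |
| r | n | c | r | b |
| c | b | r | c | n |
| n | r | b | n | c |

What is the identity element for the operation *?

c

The identity e satisfies e*x = x for all x, so its row in the table reproduces the column headers.
Row c reads: b, r, c, n — exactly the header order. So c is the identity.
(Structurally, K here is isomorphic to the Klein four-group V_4.)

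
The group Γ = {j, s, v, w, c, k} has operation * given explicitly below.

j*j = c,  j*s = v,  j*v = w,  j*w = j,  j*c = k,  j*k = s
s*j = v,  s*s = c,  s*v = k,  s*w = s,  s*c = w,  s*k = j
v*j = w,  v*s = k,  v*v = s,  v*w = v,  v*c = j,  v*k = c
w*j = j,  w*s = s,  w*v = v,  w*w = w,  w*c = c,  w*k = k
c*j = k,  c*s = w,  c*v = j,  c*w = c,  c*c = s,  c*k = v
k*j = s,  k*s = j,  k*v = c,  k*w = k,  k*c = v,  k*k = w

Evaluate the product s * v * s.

s * v = k
k * s = j

j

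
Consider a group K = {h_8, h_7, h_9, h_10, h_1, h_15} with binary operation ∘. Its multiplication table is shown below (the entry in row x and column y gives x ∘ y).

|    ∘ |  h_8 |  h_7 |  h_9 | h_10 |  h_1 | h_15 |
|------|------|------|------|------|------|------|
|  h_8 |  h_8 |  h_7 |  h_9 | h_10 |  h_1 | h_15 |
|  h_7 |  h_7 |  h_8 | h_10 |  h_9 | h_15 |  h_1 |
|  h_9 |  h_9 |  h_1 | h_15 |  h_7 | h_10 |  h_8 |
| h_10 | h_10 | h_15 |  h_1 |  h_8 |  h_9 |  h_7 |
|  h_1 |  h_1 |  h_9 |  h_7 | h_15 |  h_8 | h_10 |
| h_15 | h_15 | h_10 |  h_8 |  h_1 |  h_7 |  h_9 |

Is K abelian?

No

h_15 ∘ h_1 = h_7 but h_1 ∘ h_15 = h_10.
Since h_15 and h_1 do not commute, K is not abelian.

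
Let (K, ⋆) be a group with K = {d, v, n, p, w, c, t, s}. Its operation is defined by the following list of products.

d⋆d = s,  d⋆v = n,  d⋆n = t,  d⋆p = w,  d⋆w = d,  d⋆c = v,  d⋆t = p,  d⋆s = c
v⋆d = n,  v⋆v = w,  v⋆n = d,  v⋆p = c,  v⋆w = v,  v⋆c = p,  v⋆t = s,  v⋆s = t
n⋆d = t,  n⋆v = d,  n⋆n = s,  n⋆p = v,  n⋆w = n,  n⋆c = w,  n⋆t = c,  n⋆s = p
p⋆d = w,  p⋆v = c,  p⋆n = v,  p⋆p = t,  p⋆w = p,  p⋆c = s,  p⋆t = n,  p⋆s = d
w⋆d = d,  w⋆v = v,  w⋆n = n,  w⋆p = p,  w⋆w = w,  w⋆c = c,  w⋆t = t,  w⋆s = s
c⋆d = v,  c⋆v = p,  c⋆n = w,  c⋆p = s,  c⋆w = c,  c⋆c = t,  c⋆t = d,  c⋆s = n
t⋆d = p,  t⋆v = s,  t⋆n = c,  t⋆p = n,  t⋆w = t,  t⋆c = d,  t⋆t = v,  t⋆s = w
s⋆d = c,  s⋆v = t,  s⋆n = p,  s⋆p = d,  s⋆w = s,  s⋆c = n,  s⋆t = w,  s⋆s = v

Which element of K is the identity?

w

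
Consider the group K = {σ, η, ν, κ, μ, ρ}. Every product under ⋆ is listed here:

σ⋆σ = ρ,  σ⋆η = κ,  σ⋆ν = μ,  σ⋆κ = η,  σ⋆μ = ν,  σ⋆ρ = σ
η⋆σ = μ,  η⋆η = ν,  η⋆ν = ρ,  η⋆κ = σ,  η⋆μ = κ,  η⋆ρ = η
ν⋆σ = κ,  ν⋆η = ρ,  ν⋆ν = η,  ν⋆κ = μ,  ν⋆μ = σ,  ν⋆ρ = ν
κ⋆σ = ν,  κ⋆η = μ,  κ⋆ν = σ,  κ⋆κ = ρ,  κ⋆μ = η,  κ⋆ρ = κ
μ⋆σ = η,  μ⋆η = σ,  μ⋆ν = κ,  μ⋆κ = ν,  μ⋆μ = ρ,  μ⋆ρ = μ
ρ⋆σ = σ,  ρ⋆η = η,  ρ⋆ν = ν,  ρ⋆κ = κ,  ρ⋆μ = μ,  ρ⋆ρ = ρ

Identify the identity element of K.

ρ

The identity e satisfies e ⋆ x = x for all x, so its row in the table reproduces the column headers.
Row ρ reads: σ, η, ν, κ, μ, ρ — exactly the header order. So ρ is the identity.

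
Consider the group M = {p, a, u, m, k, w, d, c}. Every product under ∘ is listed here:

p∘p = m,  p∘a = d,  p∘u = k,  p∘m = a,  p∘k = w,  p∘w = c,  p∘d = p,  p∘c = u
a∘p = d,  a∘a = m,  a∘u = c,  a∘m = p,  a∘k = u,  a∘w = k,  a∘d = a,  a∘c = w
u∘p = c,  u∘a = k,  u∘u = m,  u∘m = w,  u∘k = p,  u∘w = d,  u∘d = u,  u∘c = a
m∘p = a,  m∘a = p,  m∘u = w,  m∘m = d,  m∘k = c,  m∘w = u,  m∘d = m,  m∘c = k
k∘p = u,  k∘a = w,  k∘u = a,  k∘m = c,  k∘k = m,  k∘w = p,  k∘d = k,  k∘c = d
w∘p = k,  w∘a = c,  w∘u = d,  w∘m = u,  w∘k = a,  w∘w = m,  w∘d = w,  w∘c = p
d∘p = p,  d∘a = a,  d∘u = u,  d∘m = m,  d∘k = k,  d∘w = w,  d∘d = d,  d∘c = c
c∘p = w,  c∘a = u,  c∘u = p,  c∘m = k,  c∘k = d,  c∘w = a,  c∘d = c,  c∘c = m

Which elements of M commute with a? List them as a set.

{a, d, m, p}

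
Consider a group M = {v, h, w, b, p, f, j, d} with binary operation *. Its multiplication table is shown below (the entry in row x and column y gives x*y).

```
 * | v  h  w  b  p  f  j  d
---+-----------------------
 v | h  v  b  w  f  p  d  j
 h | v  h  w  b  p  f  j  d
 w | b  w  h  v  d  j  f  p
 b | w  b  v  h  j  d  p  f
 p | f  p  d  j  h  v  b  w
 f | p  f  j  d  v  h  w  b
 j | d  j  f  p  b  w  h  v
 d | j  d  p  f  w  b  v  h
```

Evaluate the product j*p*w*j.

j*p = b
b*w = v
v*j = d

d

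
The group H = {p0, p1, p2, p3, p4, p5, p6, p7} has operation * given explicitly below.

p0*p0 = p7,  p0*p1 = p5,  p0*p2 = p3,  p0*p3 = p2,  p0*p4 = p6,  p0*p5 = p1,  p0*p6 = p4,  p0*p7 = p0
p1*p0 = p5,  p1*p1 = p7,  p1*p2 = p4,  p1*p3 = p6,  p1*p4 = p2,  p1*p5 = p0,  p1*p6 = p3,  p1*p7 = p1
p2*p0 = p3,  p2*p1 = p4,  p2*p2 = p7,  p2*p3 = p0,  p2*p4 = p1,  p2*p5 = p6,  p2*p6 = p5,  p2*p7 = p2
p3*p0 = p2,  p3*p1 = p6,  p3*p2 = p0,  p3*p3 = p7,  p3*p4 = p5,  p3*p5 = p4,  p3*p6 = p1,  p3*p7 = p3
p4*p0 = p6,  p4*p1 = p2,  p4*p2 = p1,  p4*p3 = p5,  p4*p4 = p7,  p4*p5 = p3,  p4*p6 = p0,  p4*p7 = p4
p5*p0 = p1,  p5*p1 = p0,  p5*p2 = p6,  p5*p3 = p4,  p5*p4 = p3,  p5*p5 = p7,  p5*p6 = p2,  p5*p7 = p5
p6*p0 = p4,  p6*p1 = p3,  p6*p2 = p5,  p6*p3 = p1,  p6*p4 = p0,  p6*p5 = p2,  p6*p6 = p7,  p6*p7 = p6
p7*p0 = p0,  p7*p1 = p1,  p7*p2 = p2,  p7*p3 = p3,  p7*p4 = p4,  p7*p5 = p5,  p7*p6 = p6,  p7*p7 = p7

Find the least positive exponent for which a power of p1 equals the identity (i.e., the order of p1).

The identity element is p7 (its row matches the header).
p1^1 = p1
p1^2 = p1*p1 = p7
The first power of p1 equal to the identity is p1^2, so ord(p1) = 2.

2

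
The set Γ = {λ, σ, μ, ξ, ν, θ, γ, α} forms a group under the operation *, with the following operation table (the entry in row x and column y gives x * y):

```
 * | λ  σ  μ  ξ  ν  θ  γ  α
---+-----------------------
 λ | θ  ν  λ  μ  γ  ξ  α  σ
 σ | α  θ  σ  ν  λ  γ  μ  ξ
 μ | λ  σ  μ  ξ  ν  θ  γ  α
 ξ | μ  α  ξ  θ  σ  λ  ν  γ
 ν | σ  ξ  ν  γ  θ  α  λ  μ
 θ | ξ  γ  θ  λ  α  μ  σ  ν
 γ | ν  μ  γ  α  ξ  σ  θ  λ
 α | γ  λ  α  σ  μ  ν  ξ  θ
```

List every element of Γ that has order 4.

{α, γ, λ, ν, ξ, σ}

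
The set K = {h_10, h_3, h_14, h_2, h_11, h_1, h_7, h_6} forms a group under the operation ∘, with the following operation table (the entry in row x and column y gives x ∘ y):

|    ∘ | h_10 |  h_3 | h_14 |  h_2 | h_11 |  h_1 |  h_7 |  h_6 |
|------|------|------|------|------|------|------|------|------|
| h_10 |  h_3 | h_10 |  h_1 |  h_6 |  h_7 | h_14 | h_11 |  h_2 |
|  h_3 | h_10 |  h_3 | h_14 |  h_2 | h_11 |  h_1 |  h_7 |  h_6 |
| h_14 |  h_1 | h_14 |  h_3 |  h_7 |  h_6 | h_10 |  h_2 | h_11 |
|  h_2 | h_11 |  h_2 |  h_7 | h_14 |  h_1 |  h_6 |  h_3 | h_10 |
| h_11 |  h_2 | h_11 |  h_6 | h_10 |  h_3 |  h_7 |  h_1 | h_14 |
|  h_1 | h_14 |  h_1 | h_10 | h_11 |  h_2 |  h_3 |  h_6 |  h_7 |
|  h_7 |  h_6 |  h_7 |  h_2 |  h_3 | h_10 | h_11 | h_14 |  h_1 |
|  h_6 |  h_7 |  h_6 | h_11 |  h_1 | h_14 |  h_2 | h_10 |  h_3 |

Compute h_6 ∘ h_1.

h_2

Read row h_6, column h_1: h_6 ∘ h_1 = h_2.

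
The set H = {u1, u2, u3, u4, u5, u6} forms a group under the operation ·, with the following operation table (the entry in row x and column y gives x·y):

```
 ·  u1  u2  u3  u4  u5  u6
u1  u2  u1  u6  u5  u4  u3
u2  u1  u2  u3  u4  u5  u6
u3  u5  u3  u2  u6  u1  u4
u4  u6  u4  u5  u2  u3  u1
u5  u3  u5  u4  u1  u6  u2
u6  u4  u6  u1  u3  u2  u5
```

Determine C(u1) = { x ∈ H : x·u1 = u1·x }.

{u1, u2}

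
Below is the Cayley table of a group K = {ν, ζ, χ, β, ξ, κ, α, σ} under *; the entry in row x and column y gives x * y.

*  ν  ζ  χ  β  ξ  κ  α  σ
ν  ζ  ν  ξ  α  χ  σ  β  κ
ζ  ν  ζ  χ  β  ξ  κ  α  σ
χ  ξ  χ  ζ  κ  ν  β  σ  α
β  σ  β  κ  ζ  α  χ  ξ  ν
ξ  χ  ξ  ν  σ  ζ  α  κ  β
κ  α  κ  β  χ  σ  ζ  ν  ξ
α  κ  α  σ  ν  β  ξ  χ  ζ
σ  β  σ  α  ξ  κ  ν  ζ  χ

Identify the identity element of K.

The identity e satisfies e * x = x for all x, so its row in the table reproduces the column headers.
Row ζ reads: ν, ζ, χ, β, ξ, κ, α, σ — exactly the header order. So ζ is the identity.

ζ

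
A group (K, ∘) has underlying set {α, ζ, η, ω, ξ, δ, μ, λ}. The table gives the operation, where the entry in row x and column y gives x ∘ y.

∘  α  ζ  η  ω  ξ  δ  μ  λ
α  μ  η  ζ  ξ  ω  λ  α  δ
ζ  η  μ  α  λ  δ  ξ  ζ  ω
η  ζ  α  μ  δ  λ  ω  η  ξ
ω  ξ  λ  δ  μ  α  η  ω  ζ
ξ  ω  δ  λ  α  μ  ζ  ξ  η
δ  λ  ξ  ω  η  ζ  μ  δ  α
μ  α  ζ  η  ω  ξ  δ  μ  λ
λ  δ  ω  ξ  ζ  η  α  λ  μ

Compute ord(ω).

2

The identity element is μ (its row matches the header).
ω^1 = ω
ω^2 = ω ∘ ω = μ
The first power of ω equal to the identity is ω^2, so ord(ω) = 2.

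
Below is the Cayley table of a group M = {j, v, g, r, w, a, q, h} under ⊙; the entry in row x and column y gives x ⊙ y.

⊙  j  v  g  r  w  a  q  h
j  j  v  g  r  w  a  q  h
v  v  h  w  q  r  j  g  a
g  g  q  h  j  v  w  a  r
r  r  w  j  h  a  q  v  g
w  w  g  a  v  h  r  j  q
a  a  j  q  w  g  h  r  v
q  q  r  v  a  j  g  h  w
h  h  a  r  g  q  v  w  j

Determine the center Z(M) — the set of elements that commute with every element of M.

An element z is central iff its row equals its column in the table.
For r: r ⊙ q = v ≠ a = q ⊙ r, so r ∉ Z.
Checking each element this way leaves Z(M) = {h, j}.

{h, j}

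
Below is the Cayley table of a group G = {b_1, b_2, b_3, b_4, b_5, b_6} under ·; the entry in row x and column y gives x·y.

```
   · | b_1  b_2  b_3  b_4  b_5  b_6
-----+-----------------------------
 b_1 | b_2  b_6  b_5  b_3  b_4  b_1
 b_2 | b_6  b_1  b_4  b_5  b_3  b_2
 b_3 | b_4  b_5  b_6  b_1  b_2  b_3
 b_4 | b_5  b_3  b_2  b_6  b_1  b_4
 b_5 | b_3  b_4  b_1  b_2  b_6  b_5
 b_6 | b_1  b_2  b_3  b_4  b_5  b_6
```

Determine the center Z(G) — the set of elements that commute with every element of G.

{b_6}

An element z is central iff its row equals its column in the table.
For b_3: b_3·b_1 = b_4 ≠ b_5 = b_1·b_3, so b_3 ∉ Z.
Checking each element this way leaves Z(G) = {b_6}.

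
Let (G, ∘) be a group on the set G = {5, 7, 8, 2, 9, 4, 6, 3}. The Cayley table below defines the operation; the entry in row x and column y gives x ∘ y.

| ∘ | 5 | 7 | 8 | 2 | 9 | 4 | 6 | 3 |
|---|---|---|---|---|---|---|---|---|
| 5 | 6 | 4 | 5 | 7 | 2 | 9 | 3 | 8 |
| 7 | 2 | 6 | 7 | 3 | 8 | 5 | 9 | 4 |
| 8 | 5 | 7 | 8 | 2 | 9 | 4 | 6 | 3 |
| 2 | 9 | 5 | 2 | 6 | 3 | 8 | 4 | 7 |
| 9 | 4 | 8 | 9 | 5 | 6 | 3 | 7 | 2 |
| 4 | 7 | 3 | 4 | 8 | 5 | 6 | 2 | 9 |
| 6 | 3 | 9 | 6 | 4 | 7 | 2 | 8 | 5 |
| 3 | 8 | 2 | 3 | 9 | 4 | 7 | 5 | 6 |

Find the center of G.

{6, 8}

An element z is central iff its row equals its column in the table.
For 2: 2 ∘ 5 = 9 ≠ 7 = 5 ∘ 2, so 2 ∉ Z.
Checking each element this way leaves Z(G) = {6, 8}.
(Structurally, G here is isomorphic to the quaternion group Q_8.)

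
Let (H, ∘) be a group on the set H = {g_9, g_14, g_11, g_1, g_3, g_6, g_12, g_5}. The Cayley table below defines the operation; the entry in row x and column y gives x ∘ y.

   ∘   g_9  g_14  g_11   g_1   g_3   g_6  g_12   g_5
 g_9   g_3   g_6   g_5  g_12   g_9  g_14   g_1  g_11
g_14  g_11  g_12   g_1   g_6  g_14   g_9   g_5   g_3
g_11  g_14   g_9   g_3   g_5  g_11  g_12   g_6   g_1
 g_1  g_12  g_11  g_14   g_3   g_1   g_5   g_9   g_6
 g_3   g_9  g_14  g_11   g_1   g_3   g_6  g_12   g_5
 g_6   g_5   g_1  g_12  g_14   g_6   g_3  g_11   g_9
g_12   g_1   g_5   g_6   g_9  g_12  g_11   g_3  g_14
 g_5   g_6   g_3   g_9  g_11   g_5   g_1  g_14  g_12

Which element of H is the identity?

g_3

The identity e satisfies e ∘ x = x for all x, so its row in the table reproduces the column headers.
Row g_3 reads: g_9, g_14, g_11, g_1, g_3, g_6, g_12, g_5 — exactly the header order. So g_3 is the identity.
(Structurally, H here is isomorphic to the dihedral group D_4.)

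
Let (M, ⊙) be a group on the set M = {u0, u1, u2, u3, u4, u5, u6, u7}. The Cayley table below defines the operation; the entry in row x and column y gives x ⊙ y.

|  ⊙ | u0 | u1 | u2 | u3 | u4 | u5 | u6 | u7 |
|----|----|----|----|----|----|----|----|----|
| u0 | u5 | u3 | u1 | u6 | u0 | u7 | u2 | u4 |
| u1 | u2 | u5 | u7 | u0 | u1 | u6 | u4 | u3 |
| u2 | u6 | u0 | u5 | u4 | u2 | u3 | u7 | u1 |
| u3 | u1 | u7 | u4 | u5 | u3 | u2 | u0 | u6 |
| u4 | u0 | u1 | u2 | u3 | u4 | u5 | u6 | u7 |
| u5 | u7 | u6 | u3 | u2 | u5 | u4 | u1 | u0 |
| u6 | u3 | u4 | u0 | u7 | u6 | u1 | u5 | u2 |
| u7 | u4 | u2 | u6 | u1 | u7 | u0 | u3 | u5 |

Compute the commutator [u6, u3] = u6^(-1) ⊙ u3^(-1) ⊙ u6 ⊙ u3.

Identity is u4; from the table u6^(-1) = u1 and u3^(-1) = u2.
u1 ⊙ u2 = u7
u7 ⊙ u6 = u3
u3 ⊙ u3 = u5
(Structurally, M here is isomorphic to the quaternion group Q_8.)

u5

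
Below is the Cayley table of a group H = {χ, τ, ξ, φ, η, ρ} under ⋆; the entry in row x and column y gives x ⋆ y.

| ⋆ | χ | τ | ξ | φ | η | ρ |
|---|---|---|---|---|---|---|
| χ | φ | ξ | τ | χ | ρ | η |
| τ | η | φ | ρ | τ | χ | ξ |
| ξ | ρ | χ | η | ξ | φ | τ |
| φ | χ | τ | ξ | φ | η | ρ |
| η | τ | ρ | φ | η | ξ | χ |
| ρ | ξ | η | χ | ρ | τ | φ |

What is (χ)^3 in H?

χ^1 = χ
χ^2 = χ ⋆ χ = φ
χ^3 = φ ⋆ χ = χ

χ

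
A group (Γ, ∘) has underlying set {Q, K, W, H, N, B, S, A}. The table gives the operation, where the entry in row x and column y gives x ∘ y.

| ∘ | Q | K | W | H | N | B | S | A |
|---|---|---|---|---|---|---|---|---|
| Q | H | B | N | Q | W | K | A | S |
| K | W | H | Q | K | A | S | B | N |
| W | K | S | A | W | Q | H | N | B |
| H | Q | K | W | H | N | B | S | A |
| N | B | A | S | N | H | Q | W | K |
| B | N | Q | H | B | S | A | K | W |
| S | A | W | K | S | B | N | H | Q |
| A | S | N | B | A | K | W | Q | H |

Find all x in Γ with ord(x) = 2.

Identity is H. Compute the order of each non-identity element by repeated multiplication:
  Q: Q → H  (order 2)
  K: K → H  (order 2)
  W: W → A → B → H  (order 4)
  N: N → H  (order 2)
  B: B → A → W → H  (order 4)
  S: S → H  (order 2)
  A: A → H  (order 2)
Elements of order 2: {A, K, N, Q, S}.

{A, K, N, Q, S}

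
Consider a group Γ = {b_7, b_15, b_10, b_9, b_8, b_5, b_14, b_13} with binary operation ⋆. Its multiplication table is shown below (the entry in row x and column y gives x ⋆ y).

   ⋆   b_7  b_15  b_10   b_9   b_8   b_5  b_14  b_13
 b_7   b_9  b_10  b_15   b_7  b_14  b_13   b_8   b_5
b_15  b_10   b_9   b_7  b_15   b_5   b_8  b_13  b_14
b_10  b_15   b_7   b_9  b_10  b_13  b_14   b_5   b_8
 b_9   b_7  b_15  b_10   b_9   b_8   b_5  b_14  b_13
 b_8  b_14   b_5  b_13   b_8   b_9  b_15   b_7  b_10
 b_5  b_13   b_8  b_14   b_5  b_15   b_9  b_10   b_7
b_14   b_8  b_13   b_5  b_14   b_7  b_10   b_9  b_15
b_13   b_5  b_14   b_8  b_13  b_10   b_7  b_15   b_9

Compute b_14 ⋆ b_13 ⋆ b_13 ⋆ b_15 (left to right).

b_14 ⋆ b_13 = b_15
b_15 ⋆ b_13 = b_14
b_14 ⋆ b_15 = b_13

b_13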